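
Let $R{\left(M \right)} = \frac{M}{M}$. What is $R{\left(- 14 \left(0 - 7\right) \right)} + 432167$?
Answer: $432168$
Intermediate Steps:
$R{\left(M \right)} = 1$
$R{\left(- 14 \left(0 - 7\right) \right)} + 432167 = 1 + 432167 = 432168$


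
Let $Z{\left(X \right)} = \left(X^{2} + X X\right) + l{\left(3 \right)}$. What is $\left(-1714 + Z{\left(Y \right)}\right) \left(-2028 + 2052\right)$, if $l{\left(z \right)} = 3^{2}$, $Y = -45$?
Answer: $56280$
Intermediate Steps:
$l{\left(z \right)} = 9$
$Z{\left(X \right)} = 9 + 2 X^{2}$ ($Z{\left(X \right)} = \left(X^{2} + X X\right) + 9 = \left(X^{2} + X^{2}\right) + 9 = 2 X^{2} + 9 = 9 + 2 X^{2}$)
$\left(-1714 + Z{\left(Y \right)}\right) \left(-2028 + 2052\right) = \left(-1714 + \left(9 + 2 \left(-45\right)^{2}\right)\right) \left(-2028 + 2052\right) = \left(-1714 + \left(9 + 2 \cdot 2025\right)\right) 24 = \left(-1714 + \left(9 + 4050\right)\right) 24 = \left(-1714 + 4059\right) 24 = 2345 \cdot 24 = 56280$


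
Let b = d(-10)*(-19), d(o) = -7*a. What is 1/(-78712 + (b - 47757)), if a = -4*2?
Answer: -1/127533 ≈ -7.8411e-6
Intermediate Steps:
a = -8
d(o) = 56 (d(o) = -7*(-8) = 56)
b = -1064 (b = 56*(-19) = -1064)
1/(-78712 + (b - 47757)) = 1/(-78712 + (-1064 - 47757)) = 1/(-78712 - 48821) = 1/(-127533) = -1/127533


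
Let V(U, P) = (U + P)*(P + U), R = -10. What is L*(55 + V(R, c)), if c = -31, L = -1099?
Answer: -1907864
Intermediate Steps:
V(U, P) = (P + U)² (V(U, P) = (P + U)*(P + U) = (P + U)²)
L*(55 + V(R, c)) = -1099*(55 + (-31 - 10)²) = -1099*(55 + (-41)²) = -1099*(55 + 1681) = -1099*1736 = -1907864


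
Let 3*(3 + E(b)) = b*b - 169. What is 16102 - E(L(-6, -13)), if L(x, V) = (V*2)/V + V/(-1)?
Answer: 48259/3 ≈ 16086.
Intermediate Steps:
L(x, V) = 2 - V (L(x, V) = (2*V)/V + V*(-1) = 2 - V)
E(b) = -178/3 + b**2/3 (E(b) = -3 + (b*b - 169)/3 = -3 + (b**2 - 169)/3 = -3 + (-169 + b**2)/3 = -3 + (-169/3 + b**2/3) = -178/3 + b**2/3)
16102 - E(L(-6, -13)) = 16102 - (-178/3 + (2 - 1*(-13))**2/3) = 16102 - (-178/3 + (2 + 13)**2/3) = 16102 - (-178/3 + (1/3)*15**2) = 16102 - (-178/3 + (1/3)*225) = 16102 - (-178/3 + 75) = 16102 - 1*47/3 = 16102 - 47/3 = 48259/3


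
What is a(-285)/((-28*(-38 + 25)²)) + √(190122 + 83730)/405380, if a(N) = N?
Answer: 285/4732 + 3*√7607/202690 ≈ 0.061519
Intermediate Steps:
a(-285)/((-28*(-38 + 25)²)) + √(190122 + 83730)/405380 = -285*(-1/(28*(-38 + 25)²)) + √(190122 + 83730)/405380 = -285/((-28*(-13)²)) + √273852*(1/405380) = -285/((-28*169)) + (6*√7607)*(1/405380) = -285/(-4732) + 3*√7607/202690 = -285*(-1/4732) + 3*√7607/202690 = 285/4732 + 3*√7607/202690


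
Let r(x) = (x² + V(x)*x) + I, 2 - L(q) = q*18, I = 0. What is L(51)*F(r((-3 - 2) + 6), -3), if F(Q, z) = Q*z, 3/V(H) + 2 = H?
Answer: -5496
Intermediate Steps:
L(q) = 2 - 18*q (L(q) = 2 - q*18 = 2 - 18*q)
V(H) = 3/(-2 + H)
r(x) = x² + 3*x/(-2 + x) (r(x) = (x² + (3/(-2 + x))*x) + 0 = (x² + 3*x/(-2 + x)) + 0 = x² + 3*x/(-2 + x))
L(51)*F(r((-3 - 2) + 6), -3) = (2 - 18*51)*((((-3 - 2) + 6)*(3 + ((-3 - 2) + 6)*(-2 + ((-3 - 2) + 6)))/(-2 + ((-3 - 2) + 6)))*(-3)) = (2 - 918)*(((-5 + 6)*(3 + (-5 + 6)*(-2 + (-5 + 6)))/(-2 + (-5 + 6)))*(-3)) = -916*1*(3 + 1*(-2 + 1))/(-2 + 1)*(-3) = -916*1*(3 + 1*(-1))/(-1)*(-3) = -916*1*(-1)*(3 - 1)*(-3) = -916*1*(-1)*2*(-3) = -(-1832)*(-3) = -916*6 = -5496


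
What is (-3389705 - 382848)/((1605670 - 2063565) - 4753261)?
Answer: 3772553/5211156 ≈ 0.72394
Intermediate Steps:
(-3389705 - 382848)/((1605670 - 2063565) - 4753261) = -3772553/(-457895 - 4753261) = -3772553/(-5211156) = -3772553*(-1/5211156) = 3772553/5211156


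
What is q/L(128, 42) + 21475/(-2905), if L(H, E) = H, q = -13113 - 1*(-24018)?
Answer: 5786045/74368 ≈ 77.803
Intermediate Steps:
q = 10905 (q = -13113 + 24018 = 10905)
q/L(128, 42) + 21475/(-2905) = 10905/128 + 21475/(-2905) = 10905*(1/128) + 21475*(-1/2905) = 10905/128 - 4295/581 = 5786045/74368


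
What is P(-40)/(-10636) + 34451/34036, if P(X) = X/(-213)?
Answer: 19511569157/19276867212 ≈ 1.0122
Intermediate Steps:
P(X) = -X/213 (P(X) = X*(-1/213) = -X/213)
P(-40)/(-10636) + 34451/34036 = -1/213*(-40)/(-10636) + 34451/34036 = (40/213)*(-1/10636) + 34451*(1/34036) = -10/566367 + 34451/34036 = 19511569157/19276867212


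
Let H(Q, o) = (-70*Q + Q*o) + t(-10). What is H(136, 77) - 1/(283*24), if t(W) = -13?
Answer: 6377687/6792 ≈ 939.00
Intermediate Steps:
H(Q, o) = -13 - 70*Q + Q*o (H(Q, o) = (-70*Q + Q*o) - 13 = -13 - 70*Q + Q*o)
H(136, 77) - 1/(283*24) = (-13 - 70*136 + 136*77) - 1/(283*24) = (-13 - 9520 + 10472) - 1/6792 = 939 - 1*1/6792 = 939 - 1/6792 = 6377687/6792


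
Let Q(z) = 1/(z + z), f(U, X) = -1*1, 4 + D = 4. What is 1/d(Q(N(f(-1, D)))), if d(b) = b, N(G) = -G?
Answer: 2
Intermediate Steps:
D = 0 (D = -4 + 4 = 0)
f(U, X) = -1
Q(z) = 1/(2*z)
1/d(Q(N(f(-1, D)))) = 1/(1/(2*((-1*(-1))))) = 1/((½)/1) = 1/((½)*1) = 1/(½) = 2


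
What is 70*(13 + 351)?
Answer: 25480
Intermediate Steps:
70*(13 + 351) = 70*364 = 25480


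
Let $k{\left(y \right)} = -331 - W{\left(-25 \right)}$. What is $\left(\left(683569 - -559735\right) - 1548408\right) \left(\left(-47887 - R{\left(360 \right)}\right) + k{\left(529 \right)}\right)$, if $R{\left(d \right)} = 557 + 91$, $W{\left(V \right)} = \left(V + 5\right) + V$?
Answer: $14895482384$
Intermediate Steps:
$W{\left(V \right)} = 5 + 2 V$ ($W{\left(V \right)} = \left(5 + V\right) + V = 5 + 2 V$)
$k{\left(y \right)} = -286$ ($k{\left(y \right)} = -331 - \left(5 + 2 \left(-25\right)\right) = -331 - \left(5 - 50\right) = -331 - -45 = -331 + 45 = -286$)
$R{\left(d \right)} = 648$
$\left(\left(683569 - -559735\right) - 1548408\right) \left(\left(-47887 - R{\left(360 \right)}\right) + k{\left(529 \right)}\right) = \left(\left(683569 - -559735\right) - 1548408\right) \left(\left(-47887 - 648\right) - 286\right) = \left(\left(683569 + 559735\right) - 1548408\right) \left(\left(-47887 - 648\right) - 286\right) = \left(1243304 - 1548408\right) \left(-48535 - 286\right) = \left(-305104\right) \left(-48821\right) = 14895482384$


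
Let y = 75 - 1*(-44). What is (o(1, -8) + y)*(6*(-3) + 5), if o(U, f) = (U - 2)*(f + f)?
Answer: -1755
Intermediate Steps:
o(U, f) = 2*f*(-2 + U) (o(U, f) = (-2 + U)*(2*f) = 2*f*(-2 + U))
y = 119 (y = 75 + 44 = 119)
(o(1, -8) + y)*(6*(-3) + 5) = (2*(-8)*(-2 + 1) + 119)*(6*(-3) + 5) = (2*(-8)*(-1) + 119)*(-18 + 5) = (16 + 119)*(-13) = 135*(-13) = -1755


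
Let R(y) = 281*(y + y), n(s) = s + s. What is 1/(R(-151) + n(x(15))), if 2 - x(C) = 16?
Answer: -1/84890 ≈ -1.1780e-5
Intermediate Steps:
x(C) = -14 (x(C) = 2 - 1*16 = 2 - 16 = -14)
n(s) = 2*s
R(y) = 562*y (R(y) = 281*(2*y) = 562*y)
1/(R(-151) + n(x(15))) = 1/(562*(-151) + 2*(-14)) = 1/(-84862 - 28) = 1/(-84890) = -1/84890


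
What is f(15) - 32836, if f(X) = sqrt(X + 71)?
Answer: -32836 + sqrt(86) ≈ -32827.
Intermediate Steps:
f(X) = sqrt(71 + X)
f(15) - 32836 = sqrt(71 + 15) - 32836 = sqrt(86) - 32836 = -32836 + sqrt(86)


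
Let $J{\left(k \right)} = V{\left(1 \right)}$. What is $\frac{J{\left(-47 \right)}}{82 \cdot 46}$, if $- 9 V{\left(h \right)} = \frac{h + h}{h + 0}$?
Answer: $- \frac{1}{16974} \approx -5.8914 \cdot 10^{-5}$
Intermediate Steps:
$V{\left(h \right)} = - \frac{2}{9}$ ($V{\left(h \right)} = - \frac{\left(h + h\right) \frac{1}{h + 0}}{9} = - \frac{2 h \frac{1}{h}}{9} = \left(- \frac{1}{9}\right) 2 = - \frac{2}{9}$)
$J{\left(k \right)} = - \frac{2}{9}$
$\frac{J{\left(-47 \right)}}{82 \cdot 46} = - \frac{2}{9 \cdot 82 \cdot 46} = - \frac{2}{9 \cdot 3772} = \left(- \frac{2}{9}\right) \frac{1}{3772} = - \frac{1}{16974}$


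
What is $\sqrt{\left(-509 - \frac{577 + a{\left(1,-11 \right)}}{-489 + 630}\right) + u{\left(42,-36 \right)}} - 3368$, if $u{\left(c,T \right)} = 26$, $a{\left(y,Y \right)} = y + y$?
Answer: $-3368 + \frac{i \sqrt{1076018}}{47} \approx -3368.0 + 22.07 i$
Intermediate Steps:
$a{\left(y,Y \right)} = 2 y$
$\sqrt{\left(-509 - \frac{577 + a{\left(1,-11 \right)}}{-489 + 630}\right) + u{\left(42,-36 \right)}} - 3368 = \sqrt{\left(-509 - \frac{577 + 2 \cdot 1}{-489 + 630}\right) + 26} - 3368 = \sqrt{\left(-509 - \frac{577 + 2}{141}\right) + 26} - 3368 = \sqrt{\left(-509 - 579 \cdot \frac{1}{141}\right) + 26} - 3368 = \sqrt{\left(-509 - \frac{193}{47}\right) + 26} - 3368 = \sqrt{- \frac{24116}{47} + 26} - 3368 = \sqrt{- \frac{22894}{47}} - 3368 = \frac{i \sqrt{1076018}}{47} - 3368 = -3368 + \frac{i \sqrt{1076018}}{47}$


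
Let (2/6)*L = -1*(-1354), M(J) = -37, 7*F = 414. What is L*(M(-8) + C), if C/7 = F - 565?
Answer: -14533836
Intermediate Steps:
F = 414/7 (F = (⅐)*414 = 414/7 ≈ 59.143)
L = 4062 (L = 3*(-1*(-1354)) = 3*1354 = 4062)
C = -3541 (C = 7*(414/7 - 565) = 7*(-3541/7) = -3541)
L*(M(-8) + C) = 4062*(-37 - 3541) = 4062*(-3578) = -14533836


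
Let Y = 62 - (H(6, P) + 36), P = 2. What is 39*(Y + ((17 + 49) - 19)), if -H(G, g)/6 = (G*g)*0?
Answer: 2847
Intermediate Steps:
H(G, g) = 0 (H(G, g) = -6*G*g*0 = -6*0 = 0)
Y = 26 (Y = 62 - (0 + 36) = 62 - 1*36 = 62 - 36 = 26)
39*(Y + ((17 + 49) - 19)) = 39*(26 + ((17 + 49) - 19)) = 39*(26 + (66 - 19)) = 39*(26 + 47) = 39*73 = 2847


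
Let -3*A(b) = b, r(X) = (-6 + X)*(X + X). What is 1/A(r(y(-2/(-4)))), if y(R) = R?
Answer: 6/11 ≈ 0.54545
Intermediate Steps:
r(X) = 2*X*(-6 + X) (r(X) = (-6 + X)*(2*X) = 2*X*(-6 + X))
A(b) = -b/3
1/A(r(y(-2/(-4)))) = 1/(-2*(-2/(-4))*(-6 - 2/(-4))/3) = 1/(-2*(-2*(-1/4))*(-6 - 2*(-1/4))/3) = 1/(-2*(-6 + 1/2)/(3*2)) = 1/(-2*(-11)/(3*2*2)) = 1/(-1/3*(-11/2)) = 1/(11/6) = 6/11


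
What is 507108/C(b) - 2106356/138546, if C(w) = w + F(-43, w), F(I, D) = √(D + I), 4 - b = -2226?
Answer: 73102384663406/344336201649 - 13691916*√3/4970713 ≈ 207.53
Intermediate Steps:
b = 2230 (b = 4 - 1*(-2226) = 4 + 2226 = 2230)
C(w) = w + √(-43 + w) (C(w) = w + √(w - 43) = w + √(-43 + w))
507108/C(b) - 2106356/138546 = 507108/(2230 + √(-43 + 2230)) - 2106356/138546 = 507108/(2230 + √2187) - 2106356*1/138546 = 507108/(2230 + 27*√3) - 1053178/69273 = -1053178/69273 + 507108/(2230 + 27*√3)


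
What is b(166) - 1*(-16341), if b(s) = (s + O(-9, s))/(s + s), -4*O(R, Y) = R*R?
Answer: 21701431/1328 ≈ 16341.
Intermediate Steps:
O(R, Y) = -R²/4 (O(R, Y) = -R*R/4 = -R²/4)
b(s) = (-81/4 + s)/(2*s) (b(s) = (s - ¼*(-9)²)/(s + s) = (s - ¼*81)/((2*s)) = (s - 81/4)*(1/(2*s)) = (-81/4 + s)*(1/(2*s)) = (-81/4 + s)/(2*s))
b(166) - 1*(-16341) = (⅛)*(-81 + 4*166)/166 - 1*(-16341) = (⅛)*(1/166)*(-81 + 664) + 16341 = (⅛)*(1/166)*583 + 16341 = 583/1328 + 16341 = 21701431/1328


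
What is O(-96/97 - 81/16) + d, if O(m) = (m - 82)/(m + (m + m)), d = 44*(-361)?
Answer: -447458579/28179 ≈ -15879.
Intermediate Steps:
d = -15884
O(m) = (-82 + m)/(3*m) (O(m) = (-82 + m)/(m + 2*m) = (-82 + m)/((3*m)) = (-82 + m)*(1/(3*m)) = (-82 + m)/(3*m))
O(-96/97 - 81/16) + d = (-82 + (-96/97 - 81/16))/(3*(-96/97 - 81/16)) - 15884 = (-82 - 9393/1552)/(3*(-9393/1552)) - 15884 = (⅓)*(-1552/9393)*(-136657/1552) - 15884 = 136657/28179 - 15884 = -447458579/28179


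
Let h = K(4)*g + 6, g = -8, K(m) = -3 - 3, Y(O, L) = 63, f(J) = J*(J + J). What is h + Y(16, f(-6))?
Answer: 117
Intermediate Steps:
f(J) = 2*J² (f(J) = J*(2*J) = 2*J²)
K(m) = -6
h = 54 (h = -6*(-8) + 6 = 48 + 6 = 54)
h + Y(16, f(-6)) = 54 + 63 = 117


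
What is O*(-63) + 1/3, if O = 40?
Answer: -7559/3 ≈ -2519.7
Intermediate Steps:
O*(-63) + 1/3 = 40*(-63) + 1/3 = -2520 + 1/3 = -7559/3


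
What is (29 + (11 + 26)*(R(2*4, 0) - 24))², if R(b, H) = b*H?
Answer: 737881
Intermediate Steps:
R(b, H) = H*b
(29 + (11 + 26)*(R(2*4, 0) - 24))² = (29 + (11 + 26)*(0*(2*4) - 24))² = (29 + 37*(0*8 - 24))² = (29 + 37*(0 - 24))² = (29 + 37*(-24))² = (29 - 888)² = (-859)² = 737881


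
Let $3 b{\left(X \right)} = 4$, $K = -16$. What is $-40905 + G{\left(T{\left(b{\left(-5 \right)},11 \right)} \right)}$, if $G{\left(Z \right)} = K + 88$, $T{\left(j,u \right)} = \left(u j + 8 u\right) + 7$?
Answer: $-40833$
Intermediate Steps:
$b{\left(X \right)} = \frac{4}{3}$ ($b{\left(X \right)} = \frac{1}{3} \cdot 4 = \frac{4}{3}$)
$T{\left(j,u \right)} = 7 + 8 u + j u$ ($T{\left(j,u \right)} = \left(j u + 8 u\right) + 7 = \left(8 u + j u\right) + 7 = 7 + 8 u + j u$)
$G{\left(Z \right)} = 72$ ($G{\left(Z \right)} = -16 + 88 = 72$)
$-40905 + G{\left(T{\left(b{\left(-5 \right)},11 \right)} \right)} = -40905 + 72 = -40833$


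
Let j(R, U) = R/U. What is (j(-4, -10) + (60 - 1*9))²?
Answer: 66049/25 ≈ 2642.0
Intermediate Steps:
j(R, U) = R/U
(j(-4, -10) + (60 - 1*9))² = (-4/(-10) + (60 - 1*9))² = (-4*(-⅒) + (60 - 9))² = (⅖ + 51)² = (257/5)² = 66049/25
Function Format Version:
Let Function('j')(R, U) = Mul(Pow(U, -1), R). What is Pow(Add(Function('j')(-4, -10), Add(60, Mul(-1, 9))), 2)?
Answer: Rational(66049, 25) ≈ 2642.0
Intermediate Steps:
Function('j')(R, U) = Mul(R, Pow(U, -1))
Pow(Add(Function('j')(-4, -10), Add(60, Mul(-1, 9))), 2) = Pow(Add(Mul(-4, Pow(-10, -1)), Add(60, Mul(-1, 9))), 2) = Pow(Add(Mul(-4, Rational(-1, 10)), Add(60, -9)), 2) = Pow(Add(Rational(2, 5), 51), 2) = Pow(Rational(257, 5), 2) = Rational(66049, 25)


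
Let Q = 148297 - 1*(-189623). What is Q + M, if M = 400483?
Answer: 738403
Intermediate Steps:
Q = 337920 (Q = 148297 + 189623 = 337920)
Q + M = 337920 + 400483 = 738403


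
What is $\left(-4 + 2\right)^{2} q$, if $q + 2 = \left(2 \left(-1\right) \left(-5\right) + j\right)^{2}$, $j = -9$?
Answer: $-4$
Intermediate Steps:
$q = -1$ ($q = -2 + \left(2 \left(-1\right) \left(-5\right) - 9\right)^{2} = -2 + \left(\left(-2\right) \left(-5\right) - 9\right)^{2} = -2 + \left(10 - 9\right)^{2} = -2 + 1^{2} = -2 + 1 = -1$)
$\left(-4 + 2\right)^{2} q = \left(-4 + 2\right)^{2} \left(-1\right) = \left(-2\right)^{2} \left(-1\right) = 4 \left(-1\right) = -4$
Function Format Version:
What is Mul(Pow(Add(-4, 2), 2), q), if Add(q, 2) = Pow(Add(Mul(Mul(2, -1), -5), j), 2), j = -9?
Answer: -4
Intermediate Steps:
q = -1 (q = Add(-2, Pow(Add(Mul(Mul(2, -1), -5), -9), 2)) = Add(-2, Pow(Add(Mul(-2, -5), -9), 2)) = Add(-2, Pow(Add(10, -9), 2)) = Add(-2, Pow(1, 2)) = Add(-2, 1) = -1)
Mul(Pow(Add(-4, 2), 2), q) = Mul(Pow(Add(-4, 2), 2), -1) = Mul(Pow(-2, 2), -1) = Mul(4, -1) = -4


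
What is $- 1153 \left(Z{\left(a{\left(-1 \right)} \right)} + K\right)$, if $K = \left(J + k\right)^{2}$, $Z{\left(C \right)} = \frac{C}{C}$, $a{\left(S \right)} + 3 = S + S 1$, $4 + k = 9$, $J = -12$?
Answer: $-57650$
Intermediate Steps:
$k = 5$ ($k = -4 + 9 = 5$)
$a{\left(S \right)} = -3 + 2 S$ ($a{\left(S \right)} = -3 + \left(S + S 1\right) = -3 + \left(S + S\right) = -3 + 2 S$)
$Z{\left(C \right)} = 1$
$K = 49$ ($K = \left(-12 + 5\right)^{2} = \left(-7\right)^{2} = 49$)
$- 1153 \left(Z{\left(a{\left(-1 \right)} \right)} + K\right) = - 1153 \left(1 + 49\right) = \left(-1153\right) 50 = -57650$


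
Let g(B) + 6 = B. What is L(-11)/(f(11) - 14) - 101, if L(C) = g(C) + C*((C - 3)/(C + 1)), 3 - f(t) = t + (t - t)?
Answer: -5474/55 ≈ -99.527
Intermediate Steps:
g(B) = -6 + B
f(t) = 3 - t (f(t) = 3 - (t + (t - t)) = 3 - (t + 0) = 3 - t)
L(C) = -6 + C + C*(-3 + C)/(1 + C) (L(C) = (-6 + C) + C*((C - 3)/(C + 1)) = (-6 + C) + C*((-3 + C)/(1 + C)) = (-6 + C) + C*(-3 + C)/(1 + C) = -6 + C + C*(-3 + C)/(1 + C))
L(-11)/(f(11) - 14) - 101 = (2*(-3 + (-11)² - 4*(-11))/(1 - 11))/((3 - 1*11) - 14) - 101 = (2*(-3 + 121 + 44)/(-10))/((3 - 11) - 14) - 101 = (2*(-⅒)*162)/(-8 - 14) - 101 = -162/5/(-22) - 101 = -162/5*(-1/22) - 101 = 81/55 - 101 = -5474/55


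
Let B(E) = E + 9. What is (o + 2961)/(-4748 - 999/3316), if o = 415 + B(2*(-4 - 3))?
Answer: -11178236/15745367 ≈ -0.70994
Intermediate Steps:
B(E) = 9 + E
o = 410 (o = 415 + (9 + 2*(-4 - 3)) = 415 + (9 + 2*(-7)) = 415 + (9 - 14) = 415 - 5 = 410)
(o + 2961)/(-4748 - 999/3316) = (410 + 2961)/(-4748 - 999/3316) = 3371/(-4748 - 999*1/3316) = 3371/(-4748 - 999/3316) = 3371/(-15745367/3316) = 3371*(-3316/15745367) = -11178236/15745367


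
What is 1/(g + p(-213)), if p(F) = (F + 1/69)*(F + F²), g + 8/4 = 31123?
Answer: -23/220488409 ≈ -1.0431e-7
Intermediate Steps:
g = 31121 (g = -2 + 31123 = 31121)
p(F) = (1/69 + F)*(F + F²) (p(F) = (F + 1/69)*(F + F²) = (1/69 + F)*(F + F²))
1/(g + p(-213)) = 1/(31121 + (1/69)*(-213)*(1 + 69*(-213)² + 70*(-213))) = 1/(31121 + (1/69)*(-213)*(1 + 69*45369 - 14910)) = 1/(31121 + (1/69)*(-213)*(1 + 3130461 - 14910)) = 1/(31121 + (1/69)*(-213)*3115552) = 1/(31121 - 221204192/23) = 1/(-220488409/23) = -23/220488409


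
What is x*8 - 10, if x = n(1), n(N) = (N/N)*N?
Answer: -2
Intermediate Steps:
n(N) = N (n(N) = 1*N = N)
x = 1
x*8 - 10 = 1*8 - 10 = 8 - 10 = -2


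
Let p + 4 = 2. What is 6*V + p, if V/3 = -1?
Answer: -20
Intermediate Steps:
p = -2 (p = -4 + 2 = -2)
V = -3 (V = 3*(-1) = -3)
6*V + p = 6*(-3) - 2 = -18 - 2 = -20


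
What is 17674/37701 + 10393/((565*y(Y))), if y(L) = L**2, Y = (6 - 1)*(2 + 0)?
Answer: 1390407493/2130106500 ≈ 0.65274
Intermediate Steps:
Y = 10 (Y = 5*2 = 10)
17674/37701 + 10393/((565*y(Y))) = 17674/37701 + 10393/((565*10**2)) = 17674*(1/37701) + 10393/((565*100)) = 17674/37701 + 10393/56500 = 1390407493/2130106500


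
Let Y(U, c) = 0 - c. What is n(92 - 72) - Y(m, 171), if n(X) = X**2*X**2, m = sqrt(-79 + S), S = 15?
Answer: 160171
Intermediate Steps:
m = 8*I (m = sqrt(-79 + 15) = sqrt(-64) = 8*I ≈ 8.0*I)
n(X) = X**4
Y(U, c) = -c
n(92 - 72) - Y(m, 171) = (92 - 72)**4 - (-1)*171 = 20**4 - 1*(-171) = 160000 + 171 = 160171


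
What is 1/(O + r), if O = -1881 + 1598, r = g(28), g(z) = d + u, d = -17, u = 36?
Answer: -1/264 ≈ -0.0037879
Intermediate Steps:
g(z) = 19 (g(z) = -17 + 36 = 19)
r = 19
O = -283
1/(O + r) = 1/(-283 + 19) = 1/(-264) = -1/264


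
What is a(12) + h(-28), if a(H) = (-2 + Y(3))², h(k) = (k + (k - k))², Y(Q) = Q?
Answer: 785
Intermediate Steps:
h(k) = k² (h(k) = (k + 0)² = k²)
a(H) = 1 (a(H) = (-2 + 3)² = 1² = 1)
a(12) + h(-28) = 1 + (-28)² = 1 + 784 = 785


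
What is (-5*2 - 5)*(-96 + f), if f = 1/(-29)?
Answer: 41775/29 ≈ 1440.5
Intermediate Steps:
f = -1/29 ≈ -0.034483
(-5*2 - 5)*(-96 + f) = (-5*2 - 5)*(-96 - 1/29) = (-10 - 5)*(-2785/29) = -15*(-2785/29) = 41775/29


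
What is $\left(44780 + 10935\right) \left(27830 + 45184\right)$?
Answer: $4067975010$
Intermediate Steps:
$\left(44780 + 10935\right) \left(27830 + 45184\right) = 55715 \cdot 73014 = 4067975010$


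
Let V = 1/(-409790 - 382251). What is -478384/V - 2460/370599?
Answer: 1141624921874652/3013 ≈ 3.7890e+11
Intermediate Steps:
V = -1/792041 (V = 1/(-792041) = -1/792041 ≈ -1.2626e-6)
-478384/V - 2460/370599 = -478384/(-1/792041) - 2460/370599 = -478384*(-792041) - 2460*1/370599 = 378899741744 - 20/3013 = 1141624921874652/3013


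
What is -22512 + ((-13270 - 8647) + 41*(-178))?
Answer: -51727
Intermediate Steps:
-22512 + ((-13270 - 8647) + 41*(-178)) = -22512 + (-21917 - 7298) = -22512 - 29215 = -51727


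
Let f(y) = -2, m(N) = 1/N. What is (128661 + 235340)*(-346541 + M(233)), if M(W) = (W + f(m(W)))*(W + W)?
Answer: -86958018895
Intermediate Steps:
M(W) = 2*W*(-2 + W) (M(W) = (W - 2)*(W + W) = (-2 + W)*(2*W) = 2*W*(-2 + W))
(128661 + 235340)*(-346541 + M(233)) = (128661 + 235340)*(-346541 + 2*233*(-2 + 233)) = 364001*(-346541 + 2*233*231) = 364001*(-346541 + 107646) = 364001*(-238895) = -86958018895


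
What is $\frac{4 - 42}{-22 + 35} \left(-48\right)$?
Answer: $\frac{1824}{13} \approx 140.31$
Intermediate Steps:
$\frac{4 - 42}{-22 + 35} \left(-48\right) = - \frac{38}{13} \left(-48\right) = \left(-38\right) \frac{1}{13} \left(-48\right) = \left(- \frac{38}{13}\right) \left(-48\right) = \frac{1824}{13}$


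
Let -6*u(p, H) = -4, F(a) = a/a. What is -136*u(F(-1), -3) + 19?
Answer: -215/3 ≈ -71.667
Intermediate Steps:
F(a) = 1
u(p, H) = ⅔ (u(p, H) = -⅙*(-4) = ⅔)
-136*u(F(-1), -3) + 19 = -136*⅔ + 19 = -272/3 + 19 = -215/3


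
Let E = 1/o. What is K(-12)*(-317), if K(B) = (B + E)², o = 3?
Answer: -388325/9 ≈ -43147.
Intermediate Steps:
E = ⅓ (E = 1/3 = ⅓ ≈ 0.33333)
K(B) = (⅓ + B)² (K(B) = (B + ⅓)² = (⅓ + B)²)
K(-12)*(-317) = ((1 + 3*(-12))²/9)*(-317) = ((1 - 36)²/9)*(-317) = ((⅑)*(-35)²)*(-317) = ((⅑)*1225)*(-317) = (1225/9)*(-317) = -388325/9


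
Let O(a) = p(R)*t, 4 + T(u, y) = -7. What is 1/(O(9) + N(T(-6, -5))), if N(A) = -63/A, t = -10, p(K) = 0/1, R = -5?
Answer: 11/63 ≈ 0.17460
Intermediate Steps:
p(K) = 0 (p(K) = 0*1 = 0)
T(u, y) = -11 (T(u, y) = -4 - 7 = -11)
O(a) = 0 (O(a) = 0*(-10) = 0)
1/(O(9) + N(T(-6, -5))) = 1/(0 - 63/(-11)) = 1/(0 - 63*(-1/11)) = 1/(0 + 63/11) = 1/(63/11) = 11/63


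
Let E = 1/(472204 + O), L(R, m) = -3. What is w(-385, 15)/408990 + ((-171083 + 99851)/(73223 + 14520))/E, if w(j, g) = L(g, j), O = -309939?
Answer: -1575764917326143/11962003190 ≈ -1.3173e+5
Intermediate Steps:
E = 1/162265 (E = 1/(472204 - 309939) = 1/162265 ≈ 6.1628e-6)
w(j, g) = -3
w(-385, 15)/408990 + ((-171083 + 99851)/(73223 + 14520))/E = -3/408990 + ((-171083 + 99851)/(73223 + 14520))/(1/162265) = -3*1/408990 - 71232/87743*162265 = -1/136330 - 71232*1/87743*162265 = -1/136330 - 71232/87743*162265 = -1/136330 - 11558460480/87743 = -1575764917326143/11962003190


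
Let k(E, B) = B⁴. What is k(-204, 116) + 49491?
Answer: 181113427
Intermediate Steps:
k(-204, 116) + 49491 = 116⁴ + 49491 = 181063936 + 49491 = 181113427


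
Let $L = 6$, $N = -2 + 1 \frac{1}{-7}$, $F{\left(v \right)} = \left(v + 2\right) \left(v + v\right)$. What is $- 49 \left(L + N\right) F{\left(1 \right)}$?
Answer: $-1134$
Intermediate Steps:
$F{\left(v \right)} = 2 v \left(2 + v\right)$ ($F{\left(v \right)} = \left(2 + v\right) 2 v = 2 v \left(2 + v\right)$)
$N = - \frac{15}{7}$ ($N = -2 + 1 \left(- \frac{1}{7}\right) = -2 - \frac{1}{7} = - \frac{15}{7} \approx -2.1429$)
$- 49 \left(L + N\right) F{\left(1 \right)} = - 49 \left(6 - \frac{15}{7}\right) 2 \cdot 1 \left(2 + 1\right) = - 49 \frac{27 \cdot 2 \cdot 1 \cdot 3}{7} = - 49 \cdot \frac{27}{7} \cdot 6 = \left(-49\right) \frac{162}{7} = -1134$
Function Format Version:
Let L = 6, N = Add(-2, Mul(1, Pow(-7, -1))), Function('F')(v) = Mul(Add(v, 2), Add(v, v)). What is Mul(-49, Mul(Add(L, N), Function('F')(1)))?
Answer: -1134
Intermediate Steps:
Function('F')(v) = Mul(2, v, Add(2, v)) (Function('F')(v) = Mul(Add(2, v), Mul(2, v)) = Mul(2, v, Add(2, v)))
N = Rational(-15, 7) (N = Add(-2, Mul(1, Rational(-1, 7))) = Add(-2, Rational(-1, 7)) = Rational(-15, 7) ≈ -2.1429)
Mul(-49, Mul(Add(L, N), Function('F')(1))) = Mul(-49, Mul(Add(6, Rational(-15, 7)), Mul(2, 1, Add(2, 1)))) = Mul(-49, Mul(Rational(27, 7), Mul(2, 1, 3))) = Mul(-49, Mul(Rational(27, 7), 6)) = Mul(-49, Rational(162, 7)) = -1134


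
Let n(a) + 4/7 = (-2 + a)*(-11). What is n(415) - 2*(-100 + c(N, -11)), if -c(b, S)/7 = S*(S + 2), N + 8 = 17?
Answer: -20703/7 ≈ -2957.6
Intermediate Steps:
N = 9 (N = -8 + 17 = 9)
n(a) = 150/7 - 11*a (n(a) = -4/7 + (-2 + a)*(-11) = -4/7 + (22 - 11*a) = 150/7 - 11*a)
c(b, S) = -7*S*(2 + S) (c(b, S) = -7*S*(S + 2) = -7*S*(2 + S))
n(415) - 2*(-100 + c(N, -11)) = (150/7 - 11*415) - 2*(-100 - 7*(-11)*(2 - 11)) = (150/7 - 4565) - 2*(-100 - 7*(-11)*(-9)) = -31805/7 - 2*(-100 - 693) = -31805/7 - 2*(-793) = -31805/7 + 1586 = -20703/7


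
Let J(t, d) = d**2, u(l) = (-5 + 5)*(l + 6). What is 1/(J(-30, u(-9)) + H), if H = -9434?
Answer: -1/9434 ≈ -0.00010600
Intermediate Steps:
u(l) = 0 (u(l) = 0*(6 + l) = 0)
1/(J(-30, u(-9)) + H) = 1/(0**2 - 9434) = 1/(0 - 9434) = 1/(-9434) = -1/9434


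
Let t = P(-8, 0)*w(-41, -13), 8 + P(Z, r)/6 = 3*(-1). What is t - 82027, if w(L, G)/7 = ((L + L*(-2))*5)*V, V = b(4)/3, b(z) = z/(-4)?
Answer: -50457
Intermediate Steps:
P(Z, r) = -66 (P(Z, r) = -48 + 6*(3*(-1)) = -48 + 6*(-3) = -48 - 18 = -66)
b(z) = -z/4 (b(z) = z*(-1/4) = -z/4)
V = -1/3 (V = -1/4*4/3 = -1*1/3 = -1/3 ≈ -0.33333)
w(L, G) = 35*L/3 (w(L, G) = 7*(((L + L*(-2))*5)*(-1/3)) = 7*(((L - 2*L)*5)*(-1/3)) = 7*((-L*5)*(-1/3)) = 7*(-5*L*(-1/3)) = 7*(5*L/3) = 35*L/3)
t = 31570 (t = -770*(-41) = -66*(-1435/3) = 31570)
t - 82027 = 31570 - 82027 = -50457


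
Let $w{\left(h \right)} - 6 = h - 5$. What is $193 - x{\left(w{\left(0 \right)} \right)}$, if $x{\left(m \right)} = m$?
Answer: $192$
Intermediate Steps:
$w{\left(h \right)} = 1 + h$ ($w{\left(h \right)} = 6 + \left(h - 5\right) = 6 + \left(-5 + h\right) = 1 + h$)
$193 - x{\left(w{\left(0 \right)} \right)} = 193 - \left(1 + 0\right) = 193 - 1 = 192$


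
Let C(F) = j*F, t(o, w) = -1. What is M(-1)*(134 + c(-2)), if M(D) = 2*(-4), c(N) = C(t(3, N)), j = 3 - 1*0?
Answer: -1048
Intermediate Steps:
j = 3 (j = 3 + 0 = 3)
C(F) = 3*F
c(N) = -3 (c(N) = 3*(-1) = -3)
M(D) = -8
M(-1)*(134 + c(-2)) = -8*(134 - 3) = -8*131 = -1048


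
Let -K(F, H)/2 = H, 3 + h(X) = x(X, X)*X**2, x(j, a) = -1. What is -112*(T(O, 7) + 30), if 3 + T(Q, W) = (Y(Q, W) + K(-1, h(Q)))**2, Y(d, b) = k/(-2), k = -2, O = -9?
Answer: -3201856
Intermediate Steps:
h(X) = -3 - X**2
K(F, H) = -2*H
Y(d, b) = 1 (Y(d, b) = -2/(-2) = -2*(-1/2) = 1)
T(Q, W) = -3 + (7 + 2*Q**2)**2 (T(Q, W) = -3 + (1 - 2*(-3 - Q**2))**2 = -3 + (1 + (6 + 2*Q**2))**2 = -3 + (7 + 2*Q**2)**2)
-112*(T(O, 7) + 30) = -112*((-3 + (7 + 2*(-9)**2)**2) + 30) = -112*((-3 + (7 + 2*81)**2) + 30) = -112*((-3 + (7 + 162)**2) + 30) = -112*((-3 + 169**2) + 30) = -112*((-3 + 28561) + 30) = -112*(28558 + 30) = -112*28588 = -3201856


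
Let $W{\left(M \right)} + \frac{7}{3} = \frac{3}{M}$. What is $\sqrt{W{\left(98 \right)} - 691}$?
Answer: $\frac{i \sqrt{1222986}}{42} \approx 26.331 i$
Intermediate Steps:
$W{\left(M \right)} = - \frac{7}{3} + \frac{3}{M}$
$\sqrt{W{\left(98 \right)} - 691} = \sqrt{\left(- \frac{7}{3} + \frac{3}{98}\right) - 691} = \sqrt{- \frac{677}{294} - 691} = \sqrt{- \frac{203831}{294}} = \frac{i \sqrt{1222986}}{42}$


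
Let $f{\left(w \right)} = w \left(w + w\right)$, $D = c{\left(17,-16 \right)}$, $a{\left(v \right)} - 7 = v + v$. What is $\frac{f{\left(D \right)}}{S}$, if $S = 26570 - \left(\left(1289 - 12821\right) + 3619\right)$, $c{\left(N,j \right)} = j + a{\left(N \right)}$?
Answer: $\frac{1250}{34483} \approx 0.03625$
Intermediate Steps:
$a{\left(v \right)} = 7 + 2 v$ ($a{\left(v \right)} = 7 + \left(v + v\right) = 7 + 2 v$)
$c{\left(N,j \right)} = 7 + j + 2 N$ ($c{\left(N,j \right)} = j + \left(7 + 2 N\right) = 7 + j + 2 N$)
$S = 34483$ ($S = 26570 - \left(-11532 + 3619\right) = 26570 - -7913 = 26570 + 7913 = 34483$)
$D = 25$ ($D = 7 - 16 + 2 \cdot 17 = 7 - 16 + 34 = 25$)
$f{\left(w \right)} = 2 w^{2}$ ($f{\left(w \right)} = w 2 w = 2 w^{2}$)
$\frac{f{\left(D \right)}}{S} = \frac{2 \cdot 25^{2}}{34483} = 2 \cdot 625 \cdot \frac{1}{34483} = 1250 \cdot \frac{1}{34483} = \frac{1250}{34483}$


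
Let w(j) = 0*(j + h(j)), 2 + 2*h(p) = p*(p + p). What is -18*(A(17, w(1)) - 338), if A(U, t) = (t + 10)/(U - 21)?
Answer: 6129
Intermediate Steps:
h(p) = -1 + p² (h(p) = -1 + (p*(p + p))/2 = -1 + (p*(2*p))/2 = -1 + (2*p²)/2 = -1 + p²)
w(j) = 0 (w(j) = 0*(j + (-1 + j²)) = 0*(-1 + j + j²) = 0)
A(U, t) = (10 + t)/(-21 + U)
-18*(A(17, w(1)) - 338) = -18*((10 + 0)/(-21 + 17) - 338) = -18*(10/(-4) - 338) = -18*(-¼*10 - 338) = -18*(-5/2 - 338) = -18*(-681/2) = 6129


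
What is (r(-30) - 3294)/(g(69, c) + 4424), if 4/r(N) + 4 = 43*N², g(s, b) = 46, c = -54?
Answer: -6373231/8648556 ≈ -0.73691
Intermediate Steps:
r(N) = 4/(-4 + 43*N²)
(r(-30) - 3294)/(g(69, c) + 4424) = (4/(-4 + 43*(-30)²) - 3294)/(46 + 4424) = (4/(-4 + 43*900) - 3294)/4470 = (4/(-4 + 38700) - 3294)*(1/4470) = (4/38696 - 3294)*(1/4470) = (4*(1/38696) - 3294)*(1/4470) = (1/9674 - 3294)*(1/4470) = -31866155/9674*1/4470 = -6373231/8648556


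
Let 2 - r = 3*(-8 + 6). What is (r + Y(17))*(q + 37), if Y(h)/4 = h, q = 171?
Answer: 15808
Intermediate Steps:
r = 8 (r = 2 - 3*(-8 + 6) = 2 - 3*(-2) = 2 - 1*(-6) = 2 + 6 = 8)
Y(h) = 4*h
(r + Y(17))*(q + 37) = (8 + 4*17)*(171 + 37) = (8 + 68)*208 = 76*208 = 15808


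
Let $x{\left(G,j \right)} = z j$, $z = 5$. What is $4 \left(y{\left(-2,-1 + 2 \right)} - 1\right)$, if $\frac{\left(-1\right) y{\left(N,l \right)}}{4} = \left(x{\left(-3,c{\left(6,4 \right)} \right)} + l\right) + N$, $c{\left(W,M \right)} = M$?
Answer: $-308$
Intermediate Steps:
$x{\left(G,j \right)} = 5 j$
$y{\left(N,l \right)} = -80 - 4 N - 4 l$ ($y{\left(N,l \right)} = - 4 \left(\left(5 \cdot 4 + l\right) + N\right) = - 4 \left(\left(20 + l\right) + N\right) = - 4 \left(20 + N + l\right) = -80 - 4 N - 4 l$)
$4 \left(y{\left(-2,-1 + 2 \right)} - 1\right) = 4 \left(\left(-80 - -8 - 4 \left(-1 + 2\right)\right) - 1\right) = 4 \left(\left(-80 + 8 - 4\right) - 1\right) = 4 \left(-76 - 1\right) = 4 \left(-77\right) = -308$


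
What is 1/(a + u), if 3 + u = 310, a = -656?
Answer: -1/349 ≈ -0.0028653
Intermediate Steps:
u = 307 (u = -3 + 310 = 307)
1/(a + u) = 1/(-656 + 307) = 1/(-349) = -1/349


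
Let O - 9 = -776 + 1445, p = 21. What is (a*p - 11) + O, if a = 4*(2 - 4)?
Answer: 499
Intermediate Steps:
a = -8 (a = 4*(-2) = -8)
O = 678 (O = 9 + (-776 + 1445) = 9 + 669 = 678)
(a*p - 11) + O = (-8*21 - 11) + 678 = (-168 - 11) + 678 = -179 + 678 = 499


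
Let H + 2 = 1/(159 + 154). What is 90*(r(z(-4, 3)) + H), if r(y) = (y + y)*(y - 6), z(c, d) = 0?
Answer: -56250/313 ≈ -179.71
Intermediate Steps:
r(y) = 2*y*(-6 + y) (r(y) = (2*y)*(-6 + y) = 2*y*(-6 + y))
H = -625/313 (H = -2 + 1/(159 + 154) = -2 + 1/313 = -625/313 ≈ -1.9968)
90*(r(z(-4, 3)) + H) = 90*(2*0*(-6 + 0) - 625/313) = 90*(2*0*(-6) - 625/313) = 90*(0 - 625/313) = 90*(-625/313) = -56250/313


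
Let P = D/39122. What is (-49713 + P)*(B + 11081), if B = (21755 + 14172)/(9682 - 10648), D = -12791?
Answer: -20748651219279863/37791852 ≈ -5.4902e+8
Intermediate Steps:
P = -12791/39122 ≈ -0.32695
B = -35927/966 (B = 35927/(-966) = 35927*(-1/966) = -35927/966 ≈ -37.192)
(-49713 + P)*(B + 11081) = (-49713 - 12791/39122)*(-35927/966 + 11081) = -1944884777/39122*10668319/966 = -20748651219279863/37791852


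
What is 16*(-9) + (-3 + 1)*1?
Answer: -146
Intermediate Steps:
16*(-9) + (-3 + 1)*1 = -144 - 2*1 = -144 - 2 = -146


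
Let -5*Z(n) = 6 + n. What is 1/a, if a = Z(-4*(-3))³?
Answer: -125/5832 ≈ -0.021433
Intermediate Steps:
Z(n) = -6/5 - n/5 (Z(n) = -(6 + n)/5 = -6/5 - n/5)
a = -5832/125 (a = (-6/5 - (-4)*(-3)/5)³ = (-6/5 - ⅕*12)³ = (-6/5 - 12/5)³ = (-18/5)³ = -5832/125 ≈ -46.656)
1/a = 1/(-5832/125) = -125/5832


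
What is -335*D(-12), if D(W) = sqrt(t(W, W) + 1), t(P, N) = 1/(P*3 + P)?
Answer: -335*sqrt(141)/12 ≈ -331.49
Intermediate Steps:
t(P, N) = 1/(4*P) (t(P, N) = 1/(3*P + P) = 1/(4*P))
D(W) = sqrt(1 + 1/(4*W)) (D(W) = sqrt(1/(4*W) + 1) = sqrt(1 + 1/(4*W)))
-335*D(-12) = -335*sqrt(4 + 1/(-12))/2 = -335*sqrt(4 - 1/12)/2 = -335*sqrt(47/12)/2 = -335*sqrt(141)/6/2 = -335*sqrt(141)/12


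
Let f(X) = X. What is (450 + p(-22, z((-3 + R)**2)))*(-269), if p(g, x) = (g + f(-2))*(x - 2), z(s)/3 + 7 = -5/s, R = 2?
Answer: -366378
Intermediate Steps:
z(s) = -21 - 15/s (z(s) = -21 + 3*(-5/s) = -21 - 15/s)
p(g, x) = (-2 + g)*(-2 + x) (p(g, x) = (g - 2)*(x - 2) = (-2 + g)*(-2 + x))
(450 + p(-22, z((-3 + R)**2)))*(-269) = (450 + (4 - 2*(-22) - 2*(-21 - 15/(-3 + 2)**2) - 22*(-21 - 15/(-3 + 2)**2)))*(-269) = (450 + (4 + 44 - 2*(-21 - 15/((-1)**2)) - 22*(-21 - 15/((-1)**2))))*(-269) = (450 + (4 + 44 - 2*(-21 - 15/1) - 22*(-21 - 15/1)))*(-269) = (450 + (4 + 44 - 2*(-21 - 15*1) - 22*(-21 - 15*1)))*(-269) = (450 + (4 + 44 - 2*(-21 - 15) - 22*(-21 - 15)))*(-269) = (450 + (4 + 44 - 2*(-36) - 22*(-36)))*(-269) = (450 + (4 + 44 + 72 + 792))*(-269) = (450 + 912)*(-269) = 1362*(-269) = -366378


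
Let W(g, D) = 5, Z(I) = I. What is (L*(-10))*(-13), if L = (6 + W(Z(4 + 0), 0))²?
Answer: 15730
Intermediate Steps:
L = 121 (L = (6 + 5)² = 11² = 121)
(L*(-10))*(-13) = (121*(-10))*(-13) = -1210*(-13) = 15730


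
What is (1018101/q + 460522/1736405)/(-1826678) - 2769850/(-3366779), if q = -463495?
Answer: 814413349849019293044337/989925894808665924499390 ≈ 0.82270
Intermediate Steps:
(1018101/q + 460522/1736405)/(-1826678) - 2769850/(-3366779) = (1018101/(-463495) + 460522/1736405)/(-1826678) - 2769850/(-3366779) = (1018101*(-1/463495) + 460522*(1/1736405))*(-1/1826678) - 2769850*(-1/3366779) = (-1018101/463495 + 460522/1736405)*(-1/1826678) + 2769850/3366779 = -310877204503/160963007095*(-1/1826678) + 2769850/3366779 = 310877204503/294027583874280410 + 2769850/3366779 = 814413349849019293044337/989925894808665924499390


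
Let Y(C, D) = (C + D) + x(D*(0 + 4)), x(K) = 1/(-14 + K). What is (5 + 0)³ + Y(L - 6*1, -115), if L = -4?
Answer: -1/474 ≈ -0.0021097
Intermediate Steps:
Y(C, D) = C + D + 1/(-14 + 4*D) (Y(C, D) = (C + D) + 1/(-14 + D*(0 + 4)) = (C + D) + 1/(-14 + D*4) = (C + D) + 1/(-14 + 4*D) = C + D + 1/(-14 + 4*D))
(5 + 0)³ + Y(L - 6*1, -115) = (5 + 0)³ + ((-4 - 6*1) - 115 + 1/(-14 + 4*(-115))) = 5³ + ((-4 - 6) - 115 + 1/(-14 - 460)) = 125 + (-10 - 115 + 1/(-474)) = 125 + (-10 - 115 - 1/474) = 125 - 59251/474 = -1/474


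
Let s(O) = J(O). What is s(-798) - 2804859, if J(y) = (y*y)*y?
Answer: -510974451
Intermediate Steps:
J(y) = y³ (J(y) = y²*y = y³)
s(O) = O³
s(-798) - 2804859 = (-798)³ - 2804859 = -508169592 - 2804859 = -510974451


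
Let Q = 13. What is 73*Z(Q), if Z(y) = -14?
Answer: -1022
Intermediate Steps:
73*Z(Q) = 73*(-14) = -1022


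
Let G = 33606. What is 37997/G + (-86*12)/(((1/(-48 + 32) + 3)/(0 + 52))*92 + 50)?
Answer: -52538651/2990934 ≈ -17.566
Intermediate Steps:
37997/G + (-86*12)/(((1/(-48 + 32) + 3)/(0 + 52))*92 + 50) = 37997/33606 + (-86*12)/(((1/(-48 + 32) + 3)/(0 + 52))*92 + 50) = 37997*(1/33606) - 1032/(((1/(-16) + 3)/52)*92 + 50) = 37997/33606 - 1032/(((-1/16 + 3)*(1/52))*92 + 50) = 37997/33606 - 1032/(((47/16)*(1/52))*92 + 50) = 37997/33606 - 1032/((47/832)*92 + 50) = 37997/33606 - 1032/(1081/208 + 50) = 37997/33606 - 1032/11481/208 = 37997/33606 - 1032*208/11481 = 37997/33606 - 1664/89 = -52538651/2990934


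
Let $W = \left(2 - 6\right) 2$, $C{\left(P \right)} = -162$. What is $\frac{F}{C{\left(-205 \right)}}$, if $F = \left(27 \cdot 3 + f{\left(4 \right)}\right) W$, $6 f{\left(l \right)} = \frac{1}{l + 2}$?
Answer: $\frac{2917}{729} \approx 4.0014$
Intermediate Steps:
$f{\left(l \right)} = \frac{1}{6 \left(2 + l\right)}$ ($f{\left(l \right)} = \frac{1}{6 \left(l + 2\right)} = \frac{1}{6 \left(2 + l\right)}$)
$W = -8$ ($W = \left(-4\right) 2 = -8$)
$F = - \frac{5834}{9}$ ($F = \left(27 \cdot 3 + \frac{1}{6 \left(2 + 4\right)}\right) \left(-8\right) = \left(81 + \frac{1}{6 \cdot 6}\right) \left(-8\right) = \left(81 + \frac{1}{6} \cdot \frac{1}{6}\right) \left(-8\right) = \left(81 + \frac{1}{36}\right) \left(-8\right) = \frac{2917}{36} \left(-8\right) = - \frac{5834}{9} \approx -648.22$)
$\frac{F}{C{\left(-205 \right)}} = - \frac{5834}{9 \left(-162\right)} = \left(- \frac{5834}{9}\right) \left(- \frac{1}{162}\right) = \frac{2917}{729}$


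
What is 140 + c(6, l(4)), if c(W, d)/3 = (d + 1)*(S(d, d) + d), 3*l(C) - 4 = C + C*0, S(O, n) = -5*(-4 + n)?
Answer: 728/3 ≈ 242.67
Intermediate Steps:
S(O, n) = 20 - 5*n
l(C) = 4/3 + C/3 (l(C) = 4/3 + (C + C*0)/3 = 4/3 + (C + 0)/3 = 4/3 + C/3)
c(W, d) = 3*(1 + d)*(20 - 4*d) (c(W, d) = 3*((d + 1)*((20 - 5*d) + d)) = 3*((1 + d)*(20 - 4*d)) = 3*(1 + d)*(20 - 4*d))
140 + c(6, l(4)) = 140 + (60 - 12*(4/3 + (⅓)*4)² + 48*(4/3 + (⅓)*4)) = 140 + (60 - 12*(4/3 + 4/3)² + 48*(4/3 + 4/3)) = 140 + (60 - 12*(8/3)² + 48*(8/3)) = 140 + (60 - 12*64/9 + 128) = 140 + (60 - 256/3 + 128) = 140 + 308/3 = 728/3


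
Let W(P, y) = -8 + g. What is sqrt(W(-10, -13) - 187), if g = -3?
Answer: 3*I*sqrt(22) ≈ 14.071*I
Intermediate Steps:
W(P, y) = -11 (W(P, y) = -8 - 3 = -11)
sqrt(W(-10, -13) - 187) = sqrt(-11 - 187) = sqrt(-198) = 3*I*sqrt(22)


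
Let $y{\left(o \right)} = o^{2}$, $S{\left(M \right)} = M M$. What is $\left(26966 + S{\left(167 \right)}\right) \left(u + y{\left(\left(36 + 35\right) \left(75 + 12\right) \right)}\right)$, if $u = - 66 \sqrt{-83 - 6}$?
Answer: $2093010572295 - 3620430 i \sqrt{89} \approx 2.093 \cdot 10^{12} - 3.4155 \cdot 10^{7} i$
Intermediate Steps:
$S{\left(M \right)} = M^{2}$
$u = - 66 i \sqrt{89}$ ($u = - 66 \sqrt{-89} = - 66 i \sqrt{89} \approx - 622.64 i$)
$\left(26966 + S{\left(167 \right)}\right) \left(u + y{\left(\left(36 + 35\right) \left(75 + 12\right) \right)}\right) = \left(26966 + 167^{2}\right) \left(- 66 i \sqrt{89} + \left(\left(36 + 35\right) \left(75 + 12\right)\right)^{2}\right) = \left(26966 + 27889\right) \left(- 66 i \sqrt{89} + \left(71 \cdot 87\right)^{2}\right) = 54855 \left(- 66 i \sqrt{89} + 6177^{2}\right) = 54855 \left(- 66 i \sqrt{89} + 38155329\right) = 54855 \left(38155329 - 66 i \sqrt{89}\right) = 2093010572295 - 3620430 i \sqrt{89}$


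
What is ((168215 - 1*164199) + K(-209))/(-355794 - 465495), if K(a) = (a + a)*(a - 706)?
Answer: -386486/821289 ≈ -0.47058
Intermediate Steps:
K(a) = 2*a*(-706 + a) (K(a) = (2*a)*(-706 + a) = 2*a*(-706 + a))
((168215 - 1*164199) + K(-209))/(-355794 - 465495) = ((168215 - 1*164199) + 2*(-209)*(-706 - 209))/(-355794 - 465495) = ((168215 - 164199) + 2*(-209)*(-915))/(-821289) = (4016 + 382470)*(-1/821289) = 386486*(-1/821289) = -386486/821289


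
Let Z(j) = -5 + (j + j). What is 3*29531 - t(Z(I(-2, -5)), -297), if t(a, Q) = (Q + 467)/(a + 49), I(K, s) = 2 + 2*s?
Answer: 1240217/14 ≈ 88587.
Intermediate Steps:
Z(j) = -5 + 2*j
t(a, Q) = (467 + Q)/(49 + a)
3*29531 - t(Z(I(-2, -5)), -297) = 3*29531 - (467 - 297)/(49 + (-5 + 2*(2 + 2*(-5)))) = 88593 - 170/(49 + (-5 + 2*(2 - 10))) = 88593 - 170/(49 + (-5 + 2*(-8))) = 88593 - 170/(49 + (-5 - 16)) = 88593 - 170/(49 - 21) = 88593 - 170/28 = 88593 - 1*85/14 = 88593 - 85/14 = 1240217/14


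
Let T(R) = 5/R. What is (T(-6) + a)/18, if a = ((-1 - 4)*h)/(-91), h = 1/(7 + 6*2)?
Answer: -8615/186732 ≈ -0.046136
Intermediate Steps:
h = 1/19 (h = 1/(7 + 12) = 1/19 ≈ 0.052632)
a = 5/1729 (a = ((-1 - 4)*(1/19))/(-91) = -5*1/19*(-1/91) = -5/19*(-1/91) = 5/1729 ≈ 0.0028918)
(T(-6) + a)/18 = (5/(-6) + 5/1729)/18 = (5*(-⅙) + 5/1729)*(1/18) = (-⅚ + 5/1729)*(1/18) = -8615/10374*1/18 = -8615/186732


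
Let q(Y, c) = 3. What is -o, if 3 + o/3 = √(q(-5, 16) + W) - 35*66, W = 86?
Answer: 6939 - 3*√89 ≈ 6910.7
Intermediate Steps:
o = -6939 + 3*√89 (o = -9 + 3*(√(3 + 86) - 35*66) = -9 + 3*(√89 - 2310) = -9 + 3*(-2310 + √89) = -9 + (-6930 + 3*√89) = -6939 + 3*√89 ≈ -6910.7)
-o = -(-6939 + 3*√89) = 6939 - 3*√89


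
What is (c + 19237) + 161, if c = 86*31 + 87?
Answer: 22151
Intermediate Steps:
c = 2753 (c = 2666 + 87 = 2753)
(c + 19237) + 161 = (2753 + 19237) + 161 = 21990 + 161 = 22151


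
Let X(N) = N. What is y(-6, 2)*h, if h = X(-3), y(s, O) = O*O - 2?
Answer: -6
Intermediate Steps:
y(s, O) = -2 + O² (y(s, O) = O² - 2 = -2 + O²)
h = -3
y(-6, 2)*h = (-2 + 2²)*(-3) = (-2 + 4)*(-3) = 2*(-3) = -6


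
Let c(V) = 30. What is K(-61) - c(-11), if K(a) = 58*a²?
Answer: 215788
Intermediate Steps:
K(-61) - c(-11) = 58*(-61)² - 1*30 = 58*3721 - 30 = 215818 - 30 = 215788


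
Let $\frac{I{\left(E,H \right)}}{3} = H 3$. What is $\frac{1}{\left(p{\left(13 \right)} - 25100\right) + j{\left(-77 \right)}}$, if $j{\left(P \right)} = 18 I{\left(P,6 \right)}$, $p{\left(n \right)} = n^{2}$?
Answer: $- \frac{1}{23959} \approx -4.1738 \cdot 10^{-5}$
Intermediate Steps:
$I{\left(E,H \right)} = 9 H$ ($I{\left(E,H \right)} = 3 H 3 = 3 \cdot 3 H = 9 H$)
$j{\left(P \right)} = 972$ ($j{\left(P \right)} = 18 \cdot 9 \cdot 6 = 18 \cdot 54 = 972$)
$\frac{1}{\left(p{\left(13 \right)} - 25100\right) + j{\left(-77 \right)}} = \frac{1}{\left(13^{2} - 25100\right) + 972} = \frac{1}{\left(169 - 25100\right) + 972} = \frac{1}{-24931 + 972} = \frac{1}{-23959} = - \frac{1}{23959}$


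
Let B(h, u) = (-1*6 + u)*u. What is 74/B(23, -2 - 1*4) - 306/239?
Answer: -2173/8604 ≈ -0.25256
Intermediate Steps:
B(h, u) = u*(-6 + u) (B(h, u) = (-6 + u)*u = u*(-6 + u))
74/B(23, -2 - 1*4) - 306/239 = 74/(((-2 - 1*4)*(-6 + (-2 - 1*4)))) - 306/239 = 74/(((-2 - 4)*(-6 + (-2 - 4)))) - 306*1/239 = 74/((-6*(-6 - 6))) - 306/239 = 74/((-6*(-12))) - 306/239 = 74/72 - 306/239 = 74*(1/72) - 306/239 = 37/36 - 306/239 = -2173/8604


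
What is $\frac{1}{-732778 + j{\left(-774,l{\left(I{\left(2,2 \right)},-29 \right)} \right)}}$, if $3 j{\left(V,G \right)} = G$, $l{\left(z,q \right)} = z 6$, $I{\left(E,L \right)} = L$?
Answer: $- \frac{1}{732774} \approx -1.3647 \cdot 10^{-6}$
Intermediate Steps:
$l{\left(z,q \right)} = 6 z$
$j{\left(V,G \right)} = \frac{G}{3}$
$\frac{1}{-732778 + j{\left(-774,l{\left(I{\left(2,2 \right)},-29 \right)} \right)}} = \frac{1}{-732778 + \frac{6 \cdot 2}{3}} = \frac{1}{-732778 + \frac{1}{3} \cdot 12} = \frac{1}{-732778 + 4} = \frac{1}{-732774} = - \frac{1}{732774}$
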